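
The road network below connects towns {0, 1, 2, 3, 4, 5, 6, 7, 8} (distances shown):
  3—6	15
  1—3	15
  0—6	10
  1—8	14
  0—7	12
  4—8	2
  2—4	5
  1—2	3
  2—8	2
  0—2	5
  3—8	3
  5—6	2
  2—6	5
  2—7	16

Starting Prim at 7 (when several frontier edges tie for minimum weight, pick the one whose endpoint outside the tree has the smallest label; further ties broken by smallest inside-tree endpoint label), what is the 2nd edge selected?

Prim's algorithm from 7:
Step 1: frontier [0—7 12, 2—7 16] → take 0—7 (12); add 0.
Step 2: frontier [0—2 5, 0—6 10, 2—7 16] → take 0—2 (5); add 2.
Step 3: frontier [0—6 10, 2—8 2, 1—2 3, 2—4 5, 2—6 5] → take 2—8 (2); add 8.
Step 4: frontier [0—6 10, 1—2 3, 2—4 5, 2—6 5, 4—8 2, 3—8 3, 1—8 14] → take 4—8 (2); add 4.
Step 5: frontier [0—6 10, 1—2 3, 2—6 5, 3—8 3, 1—8 14] → take 1—2 (3); add 1.
Step 6: frontier [0—6 10, 1—3 15, 2—6 5, 3—8 3] → take 3—8 (3); add 3.
Step 7: frontier [0—6 10, 2—6 5, 3—6 15] → take 2—6 (5); add 6.
Step 8: frontier [5—6 2] → take 5—6 (2); add 5.
The 2nd edge added is 0—2.

0-2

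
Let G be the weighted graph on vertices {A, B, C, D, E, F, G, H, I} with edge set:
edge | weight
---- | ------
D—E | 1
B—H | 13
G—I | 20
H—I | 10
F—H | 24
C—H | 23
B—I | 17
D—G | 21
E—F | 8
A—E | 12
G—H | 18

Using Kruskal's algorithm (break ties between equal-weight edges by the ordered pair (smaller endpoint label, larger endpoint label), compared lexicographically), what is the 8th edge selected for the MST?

Kruskal's algorithm — process edges by increasing weight (ties by edge label):
D—E (1): add — endpoints in different components.
E—F (8): add — endpoints in different components.
H—I (10): add — endpoints in different components.
A—E (12): add — endpoints in different components.
B—H (13): add — endpoints in different components.
B—I (17): skip — B and I already connected.
G—H (18): add — endpoints in different components.
G—I (20): skip — G and I already connected.
D—G (21): add — endpoints in different components.
C—H (23): add — endpoints in different components.
The 8th edge added is C—H.

C-H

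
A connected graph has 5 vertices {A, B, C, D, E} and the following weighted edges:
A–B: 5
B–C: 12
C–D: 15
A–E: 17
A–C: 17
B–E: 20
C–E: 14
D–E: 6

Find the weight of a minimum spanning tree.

37

Grow the tree from D using Prim:
Step 1: frontier [D–E 6, C–D 15] → take D–E (6); add E.
Step 2: frontier [C–D 15, C–E 14, A–E 17, B–E 20] → take C–E (14); add C.
Step 3: frontier [B–C 12, A–C 17, A–E 17, B–E 20] → take B–C (12); add B.
Step 4: frontier [A–B 5, A–C 17, A–E 17] → take A–B (5); add A.
MST edges: D–E, C–E, B–C, A–B; total weight 6+14+12+5 = 37.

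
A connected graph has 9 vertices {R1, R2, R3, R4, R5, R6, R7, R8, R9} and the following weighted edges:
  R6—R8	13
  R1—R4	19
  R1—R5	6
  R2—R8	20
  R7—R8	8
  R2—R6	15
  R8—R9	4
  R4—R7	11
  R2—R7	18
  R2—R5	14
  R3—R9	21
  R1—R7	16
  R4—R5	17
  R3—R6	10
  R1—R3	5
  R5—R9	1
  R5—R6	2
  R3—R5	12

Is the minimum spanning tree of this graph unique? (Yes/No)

Sort edges by weight, then run Kruskal:
R5—R9 (1): add — endpoints in different components.
R5—R6 (2): add — endpoints in different components.
R8—R9 (4): add — endpoints in different components.
R1—R3 (5): add — endpoints in different components.
R1—R5 (6): add — endpoints in different components.
R7—R8 (8): add — endpoints in different components.
R3—R6 (10): skip — R3 and R6 already connected.
R4—R7 (11): add — endpoints in different components.
R3—R5 (12): skip — R3 and R5 already connected.
R6—R8 (13): skip — R6 and R8 already connected.
R2—R5 (14): add — endpoints in different components.
Every non-tree edge has weight strictly greater than the heaviest edge on the tree path between its endpoints, so the MST is unique.

Yes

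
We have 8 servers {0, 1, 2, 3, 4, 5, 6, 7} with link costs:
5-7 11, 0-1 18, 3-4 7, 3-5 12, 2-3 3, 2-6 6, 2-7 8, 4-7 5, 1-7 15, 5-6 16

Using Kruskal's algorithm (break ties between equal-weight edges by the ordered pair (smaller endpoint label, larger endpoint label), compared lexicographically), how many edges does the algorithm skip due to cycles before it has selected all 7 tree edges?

3

Kruskal: consider edges lightest-first.
2-3 (3): add — endpoints in different components.
4-7 (5): add — endpoints in different components.
2-6 (6): add — endpoints in different components.
3-4 (7): add — endpoints in different components.
2-7 (8): skip — 2 and 7 already connected.
5-7 (11): add — endpoints in different components.
3-5 (12): skip — 3 and 5 already connected.
1-7 (15): add — endpoints in different components.
5-6 (16): skip — 5 and 6 already connected.
0-1 (18): add — endpoints in different components.
Edges rejected before the tree was complete: 3.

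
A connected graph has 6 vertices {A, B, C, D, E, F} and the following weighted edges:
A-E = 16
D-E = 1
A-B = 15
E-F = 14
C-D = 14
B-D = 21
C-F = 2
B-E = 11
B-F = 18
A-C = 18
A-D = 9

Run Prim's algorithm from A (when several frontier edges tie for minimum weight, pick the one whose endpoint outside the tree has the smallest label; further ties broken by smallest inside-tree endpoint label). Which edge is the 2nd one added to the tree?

D-E

Grow the tree from A using Prim:
Step 1: cheapest edge leaving the tree is A-D (9); add D.
Step 2: cheapest edge leaving the tree is D-E (1); add E.
Step 3: cheapest edge leaving the tree is B-E (11); add B.
Step 4: cheapest edge leaving the tree is C-D (14); add C.
Step 5: cheapest edge leaving the tree is C-F (2); add F.
The 2nd edge added is D-E.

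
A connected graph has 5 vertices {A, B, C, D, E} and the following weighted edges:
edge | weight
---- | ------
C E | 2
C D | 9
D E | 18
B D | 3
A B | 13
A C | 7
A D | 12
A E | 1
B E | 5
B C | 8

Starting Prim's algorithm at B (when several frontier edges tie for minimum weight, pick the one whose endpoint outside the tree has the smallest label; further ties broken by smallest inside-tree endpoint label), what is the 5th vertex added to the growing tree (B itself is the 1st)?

C

Prim's algorithm from B:
Step 1: frontier [B D 3, B E 5, B C 8, A B 13] → take B D (3); add D.
Step 2: frontier [B E 5, B C 8, A B 13, C D 9, A D 12, D E 18] → take B E (5); add E.
Step 3: frontier [B C 8, A B 13, C D 9, A D 12, A E 1, C E 2] → take A E (1); add A.
Step 4: frontier [A C 7, B C 8, C D 9, C E 2] → take C E (2); add C.
Vertex order: B, D, E, A, C. The 5th vertex is C.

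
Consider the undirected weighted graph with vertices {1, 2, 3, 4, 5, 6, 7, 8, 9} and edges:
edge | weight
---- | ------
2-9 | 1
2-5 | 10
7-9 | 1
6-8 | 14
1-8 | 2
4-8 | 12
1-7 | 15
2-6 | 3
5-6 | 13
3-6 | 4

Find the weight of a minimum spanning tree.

Sort edges by weight, then run Kruskal:
2-9 (1): add — endpoints in different components.
7-9 (1): add — endpoints in different components.
1-8 (2): add — endpoints in different components.
2-6 (3): add — endpoints in different components.
3-6 (4): add — endpoints in different components.
2-5 (10): add — endpoints in different components.
4-8 (12): add — endpoints in different components.
5-6 (13): skip — 5 and 6 already connected.
6-8 (14): add — endpoints in different components.
MST edges: 2-9, 7-9, 1-8, 2-6, 3-6, 2-5, 4-8, 6-8; total weight 1+1+2+3+4+10+12+14 = 47.

47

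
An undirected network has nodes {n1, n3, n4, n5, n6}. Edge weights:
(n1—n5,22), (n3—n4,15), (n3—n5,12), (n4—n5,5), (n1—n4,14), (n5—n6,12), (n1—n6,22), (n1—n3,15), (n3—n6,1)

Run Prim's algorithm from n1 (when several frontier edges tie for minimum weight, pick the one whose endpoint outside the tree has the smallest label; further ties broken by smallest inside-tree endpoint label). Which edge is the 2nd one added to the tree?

Prim, starting at n1.
Step 1: frontier [n1—n4 14, n1—n3 15, n1—n5 22, n1—n6 22] → take n1—n4 (14); add n4.
Step 2: frontier [n1—n3 15, n1—n5 22, n1—n6 22, n4—n5 5, n3—n4 15] → take n4—n5 (5); add n5.
Step 3: frontier [n1—n3 15, n1—n6 22, n3—n4 15, n3—n5 12, n5—n6 12] → take n3—n5 (12); add n3.
Step 4: frontier [n1—n6 22, n3—n6 1, n5—n6 12] → take n3—n6 (1); add n6.
The 2nd edge added is n4—n5.

n4-n5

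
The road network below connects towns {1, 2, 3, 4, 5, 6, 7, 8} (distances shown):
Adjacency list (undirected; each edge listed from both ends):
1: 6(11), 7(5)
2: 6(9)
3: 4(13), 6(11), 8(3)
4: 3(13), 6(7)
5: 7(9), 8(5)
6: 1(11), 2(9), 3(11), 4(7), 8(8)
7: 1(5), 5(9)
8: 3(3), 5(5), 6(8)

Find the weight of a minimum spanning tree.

Kruskal's algorithm — process edges by increasing weight (ties by edge label):
3–8 (3): add — endpoints in different components.
1–7 (5): add — endpoints in different components.
5–8 (5): add — endpoints in different components.
4–6 (7): add — endpoints in different components.
6–8 (8): add — endpoints in different components.
2–6 (9): add — endpoints in different components.
5–7 (9): add — endpoints in different components.
MST edges: 3–8, 1–7, 5–8, 4–6, 6–8, 2–6, 5–7; total weight 3+5+5+7+8+9+9 = 46.

46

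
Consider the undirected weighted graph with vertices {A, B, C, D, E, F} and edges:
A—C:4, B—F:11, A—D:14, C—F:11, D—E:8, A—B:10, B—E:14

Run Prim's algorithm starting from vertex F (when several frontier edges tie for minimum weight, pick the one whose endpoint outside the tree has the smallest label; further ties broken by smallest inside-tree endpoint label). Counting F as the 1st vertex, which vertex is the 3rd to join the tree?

Grow the tree from F using Prim:
Step 1: frontier [B—F 11, C—F 11] → take B—F (11); add B.
Step 2: frontier [A—B 10, B—E 14, C—F 11] → take A—B (10); add A.
Step 3: frontier [A—C 4, A—D 14, B—E 14, C—F 11] → take A—C (4); add C.
Step 4: frontier [A—D 14, B—E 14] → take A—D (14); add D.
Step 5: frontier [B—E 14, D—E 8] → take D—E (8); add E.
Vertex order: F, B, A, C, D, E. The 3rd vertex is A.

A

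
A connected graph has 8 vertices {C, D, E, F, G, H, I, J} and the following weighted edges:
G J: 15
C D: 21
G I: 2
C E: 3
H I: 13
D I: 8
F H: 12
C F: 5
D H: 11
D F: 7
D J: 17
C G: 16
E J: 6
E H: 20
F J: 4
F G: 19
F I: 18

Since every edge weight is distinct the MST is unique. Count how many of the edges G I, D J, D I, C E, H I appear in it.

3

Kruskal: consider edges lightest-first.
G I (2): add — endpoints in different components.
C E (3): add — endpoints in different components.
F J (4): add — endpoints in different components.
C F (5): add — endpoints in different components.
E J (6): skip — E and J already connected.
D F (7): add — endpoints in different components.
D I (8): add — endpoints in different components.
D H (11): add — endpoints in different components.
MST edge set: {G I, C E, F J, C F, D F, D I, D H}.
Of the listed edges, {G I, D I, C E} are in the MST → 3.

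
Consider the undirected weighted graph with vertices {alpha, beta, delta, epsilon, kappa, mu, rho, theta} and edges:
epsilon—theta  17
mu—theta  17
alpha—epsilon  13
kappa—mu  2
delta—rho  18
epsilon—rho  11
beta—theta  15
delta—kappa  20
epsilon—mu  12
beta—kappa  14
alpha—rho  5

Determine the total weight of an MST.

Prim, starting at beta.
Step 1: frontier [beta—kappa 14, beta—theta 15] → take beta—kappa (14); add kappa.
Step 2: frontier [beta—theta 15, kappa—mu 2, delta—kappa 20] → take kappa—mu (2); add mu.
Step 3: frontier [beta—theta 15, delta—kappa 20, epsilon—mu 12, mu—theta 17] → take epsilon—mu (12); add epsilon.
Step 4: frontier [beta—theta 15, epsilon—rho 11, alpha—epsilon 13, epsilon—theta 17, delta—kappa 20, mu—theta 17] → take epsilon—rho (11); add rho.
Step 5: frontier [beta—theta 15, alpha—epsilon 13, epsilon—theta 17, delta—kappa 20, mu—theta 17, alpha—rho 5, delta—rho 18] → take alpha—rho (5); add alpha.
Step 6: frontier [beta—theta 15, epsilon—theta 17, delta—kappa 20, mu—theta 17, delta—rho 18] → take beta—theta (15); add theta.
Step 7: frontier [delta—kappa 20, delta—rho 18] → take delta—rho (18); add delta.
MST edges: beta—kappa, kappa—mu, epsilon—mu, epsilon—rho, alpha—rho, beta—theta, delta—rho; total weight 14+2+12+11+5+15+18 = 77.

77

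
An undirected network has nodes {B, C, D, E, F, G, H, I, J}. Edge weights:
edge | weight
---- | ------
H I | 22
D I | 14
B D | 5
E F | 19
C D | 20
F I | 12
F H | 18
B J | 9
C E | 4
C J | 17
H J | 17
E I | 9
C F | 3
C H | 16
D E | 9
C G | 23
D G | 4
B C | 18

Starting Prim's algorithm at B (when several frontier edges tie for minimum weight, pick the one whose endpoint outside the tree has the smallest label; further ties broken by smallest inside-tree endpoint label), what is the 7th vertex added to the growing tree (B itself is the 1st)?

I

Prim, starting at B.
Step 1: cheapest edge leaving the tree is B D (5); add D.
Step 2: cheapest edge leaving the tree is D G (4); add G.
Step 3: cheapest edge leaving the tree is D E (9); add E.
Step 4: cheapest edge leaving the tree is C E (4); add C.
Step 5: cheapest edge leaving the tree is C F (3); add F.
Step 6: cheapest edge leaving the tree is E I (9); add I.
Step 7: cheapest edge leaving the tree is B J (9); add J.
Step 8: cheapest edge leaving the tree is C H (16); add H.
Vertex order: B, D, G, E, C, F, I, J, H. The 7th vertex is I.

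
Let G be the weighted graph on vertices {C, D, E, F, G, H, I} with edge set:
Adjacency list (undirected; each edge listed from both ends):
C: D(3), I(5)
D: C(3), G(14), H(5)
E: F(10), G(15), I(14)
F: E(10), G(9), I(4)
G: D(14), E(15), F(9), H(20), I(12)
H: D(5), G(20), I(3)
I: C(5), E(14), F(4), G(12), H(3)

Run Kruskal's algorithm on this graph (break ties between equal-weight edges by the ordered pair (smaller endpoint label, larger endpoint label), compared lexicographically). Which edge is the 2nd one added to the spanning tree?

Kruskal: consider edges lightest-first.
C D (3): add. Components now {C,D} {E} {F} {G} {H} {I}
H I (3): add. Components now {C,D} {E} {F} {G} {H,I}
F I (4): add. Components now {C,D} {E} {F,H,I} {G}
C I (5): add. Components now {C,D,F,H,I} {E} {G}
D H (5): skip — D and H already connected.
F G (9): add. Components now {C,D,F,G,H,I} {E}
E F (10): add. Components now {C,D,E,F,G,H,I}
The 2nd edge added is H I.

H-I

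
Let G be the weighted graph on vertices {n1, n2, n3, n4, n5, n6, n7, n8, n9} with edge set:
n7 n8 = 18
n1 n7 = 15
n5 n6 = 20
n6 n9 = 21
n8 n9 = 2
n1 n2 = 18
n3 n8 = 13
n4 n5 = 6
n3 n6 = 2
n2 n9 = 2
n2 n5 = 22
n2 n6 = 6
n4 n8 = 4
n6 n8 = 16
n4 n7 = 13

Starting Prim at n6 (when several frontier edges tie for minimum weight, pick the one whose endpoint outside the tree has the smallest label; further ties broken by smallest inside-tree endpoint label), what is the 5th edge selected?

n4-n8

Prim, starting at n6.
Step 1: cheapest edge leaving the tree is n3 n6 (2); add n3.
Step 2: cheapest edge leaving the tree is n2 n6 (6); add n2.
Step 3: cheapest edge leaving the tree is n2 n9 (2); add n9.
Step 4: cheapest edge leaving the tree is n8 n9 (2); add n8.
Step 5: cheapest edge leaving the tree is n4 n8 (4); add n4.
Step 6: cheapest edge leaving the tree is n4 n5 (6); add n5.
Step 7: cheapest edge leaving the tree is n4 n7 (13); add n7.
Step 8: cheapest edge leaving the tree is n1 n7 (15); add n1.
The 5th edge added is n4 n8.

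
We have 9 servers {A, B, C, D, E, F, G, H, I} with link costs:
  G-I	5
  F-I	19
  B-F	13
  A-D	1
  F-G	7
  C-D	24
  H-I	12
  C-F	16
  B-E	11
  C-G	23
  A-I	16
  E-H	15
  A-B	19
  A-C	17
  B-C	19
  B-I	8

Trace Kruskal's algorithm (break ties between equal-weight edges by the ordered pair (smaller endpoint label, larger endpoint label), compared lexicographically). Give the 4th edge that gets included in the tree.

B-I

Kruskal's algorithm — process edges by increasing weight (ties by edge label):
A-D (1): add — endpoints in different components.
G-I (5): add — endpoints in different components.
F-G (7): add — endpoints in different components.
B-I (8): add — endpoints in different components.
B-E (11): add — endpoints in different components.
H-I (12): add — endpoints in different components.
B-F (13): skip — B and F already connected.
E-H (15): skip — E and H already connected.
A-I (16): add — endpoints in different components.
C-F (16): add — endpoints in different components.
The 4th edge added is B-I.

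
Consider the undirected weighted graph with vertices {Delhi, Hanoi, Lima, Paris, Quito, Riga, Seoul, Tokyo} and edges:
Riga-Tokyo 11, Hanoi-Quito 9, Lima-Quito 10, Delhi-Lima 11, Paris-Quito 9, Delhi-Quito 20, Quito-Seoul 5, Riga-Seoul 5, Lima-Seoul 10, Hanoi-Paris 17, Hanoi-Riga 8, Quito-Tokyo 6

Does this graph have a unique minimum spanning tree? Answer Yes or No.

Kruskal: consider edges lightest-first.
Quito-Seoul (5): add — endpoints in different components.
Riga-Seoul (5): add — endpoints in different components.
Quito-Tokyo (6): add — endpoints in different components.
Hanoi-Riga (8): add — endpoints in different components.
Hanoi-Quito (9): skip — Quito and Hanoi already connected.
Paris-Quito (9): add — endpoints in different components.
Lima-Quito (10): add — endpoints in different components.
Lima-Seoul (10): skip — Seoul and Lima already connected.
Delhi-Lima (11): add — endpoints in different components.
Non-tree edge Lima-Seoul has weight 10, equal to the heaviest edge on its tree cycle — swapping gives another MST of the same weight. Not unique.

No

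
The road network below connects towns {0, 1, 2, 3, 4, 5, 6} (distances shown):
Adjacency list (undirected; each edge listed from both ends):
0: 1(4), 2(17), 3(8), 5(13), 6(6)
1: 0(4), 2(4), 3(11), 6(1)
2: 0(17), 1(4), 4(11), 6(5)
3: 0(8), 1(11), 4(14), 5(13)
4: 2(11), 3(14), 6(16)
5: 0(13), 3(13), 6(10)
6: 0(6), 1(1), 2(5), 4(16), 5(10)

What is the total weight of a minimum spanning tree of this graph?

38

Prim's algorithm from 5:
Step 1: cheapest edge leaving the tree is 5—6 (10); add 6.
Step 2: cheapest edge leaving the tree is 1—6 (1); add 1.
Step 3: cheapest edge leaving the tree is 0—1 (4); add 0.
Step 4: cheapest edge leaving the tree is 1—2 (4); add 2.
Step 5: cheapest edge leaving the tree is 0—3 (8); add 3.
Step 6: cheapest edge leaving the tree is 2—4 (11); add 4.
MST edges: 5—6, 1—6, 0—1, 1—2, 0—3, 2—4; total weight 10+1+4+4+8+11 = 38.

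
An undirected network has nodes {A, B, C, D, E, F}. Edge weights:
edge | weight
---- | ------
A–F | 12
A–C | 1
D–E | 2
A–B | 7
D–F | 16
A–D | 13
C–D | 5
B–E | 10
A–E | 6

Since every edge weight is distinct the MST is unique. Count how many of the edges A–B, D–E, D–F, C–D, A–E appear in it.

3

Kruskal: consider edges lightest-first.
A–C (1): add. Components now {A,C} {B} {D} {E} {F}
D–E (2): add. Components now {A,C} {B} {D,E} {F}
C–D (5): add. Components now {A,C,D,E} {B} {F}
A–E (6): skip — A and E already connected.
A–B (7): add. Components now {A,B,C,D,E} {F}
B–E (10): skip — B and E already connected.
A–F (12): add. Components now {A,B,C,D,E,F}
MST edge set: {A–C, D–E, C–D, A–B, A–F}.
Of the listed edges, {A–B, D–E, C–D} are in the MST → 3.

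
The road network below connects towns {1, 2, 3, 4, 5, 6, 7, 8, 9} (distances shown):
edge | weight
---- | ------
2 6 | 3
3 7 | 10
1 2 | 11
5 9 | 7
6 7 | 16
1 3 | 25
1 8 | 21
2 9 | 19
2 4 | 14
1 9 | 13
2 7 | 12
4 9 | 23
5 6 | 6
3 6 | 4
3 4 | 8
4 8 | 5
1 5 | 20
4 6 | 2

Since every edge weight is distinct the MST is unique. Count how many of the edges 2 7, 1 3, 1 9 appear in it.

0

Kruskal's algorithm — process edges by increasing weight (ties by edge label):
4 6 (2): add — endpoints in different components.
2 6 (3): add — endpoints in different components.
3 6 (4): add — endpoints in different components.
4 8 (5): add — endpoints in different components.
5 6 (6): add — endpoints in different components.
5 9 (7): add — endpoints in different components.
3 4 (8): skip — 3 and 4 already connected.
3 7 (10): add — endpoints in different components.
1 2 (11): add — endpoints in different components.
MST edge set: {4 6, 2 6, 3 6, 4 8, 5 6, 5 9, 3 7, 1 2}.
Of the listed edges, {} are in the MST → 0.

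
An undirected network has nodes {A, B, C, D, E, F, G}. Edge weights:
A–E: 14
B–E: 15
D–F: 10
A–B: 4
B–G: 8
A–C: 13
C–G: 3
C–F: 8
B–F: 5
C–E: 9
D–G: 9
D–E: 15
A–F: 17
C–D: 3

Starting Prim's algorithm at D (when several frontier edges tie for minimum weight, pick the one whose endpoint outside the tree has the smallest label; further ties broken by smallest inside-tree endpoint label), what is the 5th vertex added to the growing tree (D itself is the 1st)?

Prim, starting at D.
Step 1: cheapest edge leaving the tree is C–D (3); add C.
Step 2: cheapest edge leaving the tree is C–G (3); add G.
Step 3: cheapest edge leaving the tree is B–G (8); add B.
Step 4: cheapest edge leaving the tree is A–B (4); add A.
Step 5: cheapest edge leaving the tree is B–F (5); add F.
Step 6: cheapest edge leaving the tree is C–E (9); add E.
Vertex order: D, C, G, B, A, F, E. The 5th vertex is A.

A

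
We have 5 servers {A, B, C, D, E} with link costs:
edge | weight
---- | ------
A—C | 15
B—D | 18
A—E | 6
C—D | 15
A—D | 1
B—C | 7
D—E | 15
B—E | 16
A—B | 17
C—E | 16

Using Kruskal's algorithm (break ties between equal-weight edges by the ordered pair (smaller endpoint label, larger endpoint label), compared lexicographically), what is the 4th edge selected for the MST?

Sort edges by weight, then run Kruskal:
A—D (1): add — endpoints in different components.
A—E (6): add — endpoints in different components.
B—C (7): add — endpoints in different components.
A—C (15): add — endpoints in different components.
The 4th edge added is A—C.

A-C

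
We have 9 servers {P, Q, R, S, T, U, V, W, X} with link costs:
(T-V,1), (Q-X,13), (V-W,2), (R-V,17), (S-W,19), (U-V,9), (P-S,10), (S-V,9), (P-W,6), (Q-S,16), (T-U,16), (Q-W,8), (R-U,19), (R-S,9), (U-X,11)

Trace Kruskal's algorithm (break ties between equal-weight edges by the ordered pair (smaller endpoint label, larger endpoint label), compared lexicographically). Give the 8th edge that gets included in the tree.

Sort edges by weight, then run Kruskal:
T-V (1): add — endpoints in different components.
V-W (2): add — endpoints in different components.
P-W (6): add — endpoints in different components.
Q-W (8): add — endpoints in different components.
R-S (9): add — endpoints in different components.
S-V (9): add — endpoints in different components.
U-V (9): add — endpoints in different components.
P-S (10): skip — S and P already connected.
U-X (11): add — endpoints in different components.
The 8th edge added is U-X.

U-X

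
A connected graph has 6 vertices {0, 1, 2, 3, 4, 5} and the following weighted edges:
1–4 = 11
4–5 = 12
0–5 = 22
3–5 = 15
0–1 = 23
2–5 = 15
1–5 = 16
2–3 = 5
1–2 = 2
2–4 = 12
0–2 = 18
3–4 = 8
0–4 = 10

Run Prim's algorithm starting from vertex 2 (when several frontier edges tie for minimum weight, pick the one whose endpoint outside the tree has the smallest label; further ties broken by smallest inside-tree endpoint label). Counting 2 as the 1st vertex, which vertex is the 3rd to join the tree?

3

Grow the tree from 2 using Prim:
Step 1: frontier [1–2 2, 2–3 5, 2–4 12, 2–5 15, 0–2 18] → take 1–2 (2); add 1.
Step 2: frontier [1–4 11, 1–5 16, 0–1 23, 2–3 5, 2–4 12, 2–5 15, 0–2 18] → take 2–3 (5); add 3.
Step 3: frontier [1–4 11, 1–5 16, 0–1 23, 2–4 12, 2–5 15, 0–2 18, 3–4 8, 3–5 15] → take 3–4 (8); add 4.
Step 4: frontier [1–5 16, 0–1 23, 2–5 15, 0–2 18, 3–5 15, 0–4 10, 4–5 12] → take 0–4 (10); add 0.
Step 5: frontier [0–5 22, 1–5 16, 2–5 15, 3–5 15, 4–5 12] → take 4–5 (12); add 5.
Vertex order: 2, 1, 3, 4, 0, 5. The 3rd vertex is 3.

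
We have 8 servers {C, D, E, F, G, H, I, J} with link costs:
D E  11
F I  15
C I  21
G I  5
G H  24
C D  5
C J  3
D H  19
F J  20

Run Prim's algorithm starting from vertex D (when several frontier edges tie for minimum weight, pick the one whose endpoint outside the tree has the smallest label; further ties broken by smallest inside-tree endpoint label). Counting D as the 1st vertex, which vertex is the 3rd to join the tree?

Prim, starting at D.
Step 1: frontier [C D 5, D E 11, D H 19] → take C D (5); add C.
Step 2: frontier [C J 3, C I 21, D E 11, D H 19] → take C J (3); add J.
Step 3: frontier [C I 21, D E 11, D H 19, F J 20] → take D E (11); add E.
Step 4: frontier [C I 21, D H 19, F J 20] → take D H (19); add H.
Step 5: frontier [C I 21, G H 24, F J 20] → take F J (20); add F.
Step 6: frontier [C I 21, F I 15, G H 24] → take F I (15); add I.
Step 7: frontier [G H 24, G I 5] → take G I (5); add G.
Vertex order: D, C, J, E, H, F, I, G. The 3rd vertex is J.

J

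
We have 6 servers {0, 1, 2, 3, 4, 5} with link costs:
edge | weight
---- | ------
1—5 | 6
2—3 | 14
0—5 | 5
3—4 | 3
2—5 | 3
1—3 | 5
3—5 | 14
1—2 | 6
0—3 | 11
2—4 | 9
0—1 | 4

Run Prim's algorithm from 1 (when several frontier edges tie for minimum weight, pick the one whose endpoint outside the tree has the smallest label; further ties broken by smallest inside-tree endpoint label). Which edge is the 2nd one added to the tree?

1-3

Prim, starting at 1.
Step 1: frontier [0—1 4, 1—3 5, 1—2 6, 1—5 6] → take 0—1 (4); add 0.
Step 2: frontier [0—5 5, 0—3 11, 1—3 5, 1—2 6, 1—5 6] → take 1—3 (5); add 3.
Step 3: frontier [0—5 5, 1—2 6, 1—5 6, 3—4 3, 2—3 14, 3—5 14] → take 3—4 (3); add 4.
Step 4: frontier [0—5 5, 1—2 6, 1—5 6, 2—3 14, 3—5 14, 2—4 9] → take 0—5 (5); add 5.
Step 5: frontier [1—2 6, 2—3 14, 2—4 9, 2—5 3] → take 2—5 (3); add 2.
The 2nd edge added is 1—3.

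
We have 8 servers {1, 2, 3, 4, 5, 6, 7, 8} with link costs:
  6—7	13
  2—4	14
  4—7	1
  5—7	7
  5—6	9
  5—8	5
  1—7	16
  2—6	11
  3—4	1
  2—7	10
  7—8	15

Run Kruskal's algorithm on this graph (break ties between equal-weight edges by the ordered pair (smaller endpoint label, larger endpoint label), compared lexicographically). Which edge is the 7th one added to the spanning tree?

Sort edges by weight, then run Kruskal:
3—4 (1): add — endpoints in different components.
4—7 (1): add — endpoints in different components.
5—8 (5): add — endpoints in different components.
5—7 (7): add — endpoints in different components.
5—6 (9): add — endpoints in different components.
2—7 (10): add — endpoints in different components.
2—6 (11): skip — 2 and 6 already connected.
6—7 (13): skip — 6 and 7 already connected.
2—4 (14): skip — 2 and 4 already connected.
7—8 (15): skip — 7 and 8 already connected.
1—7 (16): add — endpoints in different components.
The 7th edge added is 1—7.

1-7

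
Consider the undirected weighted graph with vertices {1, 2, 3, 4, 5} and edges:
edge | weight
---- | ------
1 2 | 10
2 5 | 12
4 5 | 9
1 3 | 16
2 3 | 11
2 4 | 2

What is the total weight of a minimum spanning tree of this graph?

Sort edges by weight, then run Kruskal:
2 4 (2): add. Components now {1} {2,4} {3} {5}
4 5 (9): add. Components now {1} {2,4,5} {3}
1 2 (10): add. Components now {1,2,4,5} {3}
2 3 (11): add. Components now {1,2,3,4,5}
MST edges: 2 4, 4 5, 1 2, 2 3; total weight 2+9+10+11 = 32.

32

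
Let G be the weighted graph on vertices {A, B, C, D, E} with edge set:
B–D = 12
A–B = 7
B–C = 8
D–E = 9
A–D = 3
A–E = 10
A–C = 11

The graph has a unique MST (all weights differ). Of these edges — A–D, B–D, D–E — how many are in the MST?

Kruskal: consider edges lightest-first.
A–D (3): add — endpoints in different components.
A–B (7): add — endpoints in different components.
B–C (8): add — endpoints in different components.
D–E (9): add — endpoints in different components.
MST edge set: {A–D, A–B, B–C, D–E}.
Of the listed edges, {A–D, D–E} are in the MST → 2.

2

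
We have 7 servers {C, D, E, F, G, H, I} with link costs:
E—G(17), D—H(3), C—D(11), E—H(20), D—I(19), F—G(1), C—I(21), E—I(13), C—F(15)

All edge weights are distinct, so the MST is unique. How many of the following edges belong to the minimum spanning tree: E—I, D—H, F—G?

3

Kruskal's algorithm — process edges by increasing weight (ties by edge label):
F—G (1): add. Components now {C} {D} {E} {F,G} {H} {I}
D—H (3): add. Components now {C} {D,H} {E} {F,G} {I}
C—D (11): add. Components now {C,D,H} {E} {F,G} {I}
E—I (13): add. Components now {C,D,H} {E,I} {F,G}
C—F (15): add. Components now {C,D,F,G,H} {E,I}
E—G (17): add. Components now {C,D,E,F,G,H,I}
MST edge set: {F—G, D—H, C—D, E—I, C—F, E—G}.
Of the listed edges, {E—I, D—H, F—G} are in the MST → 3.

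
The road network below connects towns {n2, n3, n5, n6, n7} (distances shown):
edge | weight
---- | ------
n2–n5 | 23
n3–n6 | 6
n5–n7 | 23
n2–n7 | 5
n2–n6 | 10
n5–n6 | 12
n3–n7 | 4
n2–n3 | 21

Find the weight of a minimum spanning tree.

Kruskal's algorithm — process edges by increasing weight (ties by edge label):
n3–n7 (4): add. Components now {n5} {n3,n7} {n2} {n6}
n2–n7 (5): add. Components now {n5} {n2,n3,n7} {n6}
n3–n6 (6): add. Components now {n5} {n2,n3,n6,n7}
n2–n6 (10): skip — n2 and n6 already connected.
n5–n6 (12): add. Components now {n2,n3,n5,n6,n7}
MST edges: n3–n7, n2–n7, n3–n6, n5–n6; total weight 4+5+6+12 = 27.

27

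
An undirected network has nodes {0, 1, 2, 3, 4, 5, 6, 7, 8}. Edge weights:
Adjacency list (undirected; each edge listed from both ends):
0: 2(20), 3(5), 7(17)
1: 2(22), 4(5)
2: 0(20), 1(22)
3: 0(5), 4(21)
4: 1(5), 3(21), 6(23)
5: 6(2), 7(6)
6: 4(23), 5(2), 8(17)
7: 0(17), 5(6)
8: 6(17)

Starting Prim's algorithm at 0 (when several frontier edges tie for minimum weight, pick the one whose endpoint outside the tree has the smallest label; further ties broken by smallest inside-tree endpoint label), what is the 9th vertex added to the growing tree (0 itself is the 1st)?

1

Grow the tree from 0 using Prim:
Step 1: cheapest edge leaving the tree is 0-3 (5); add 3.
Step 2: cheapest edge leaving the tree is 0-7 (17); add 7.
Step 3: cheapest edge leaving the tree is 5-7 (6); add 5.
Step 4: cheapest edge leaving the tree is 5-6 (2); add 6.
Step 5: cheapest edge leaving the tree is 6-8 (17); add 8.
Step 6: cheapest edge leaving the tree is 0-2 (20); add 2.
Step 7: cheapest edge leaving the tree is 3-4 (21); add 4.
Step 8: cheapest edge leaving the tree is 1-4 (5); add 1.
Vertex order: 0, 3, 7, 5, 6, 8, 2, 4, 1. The 9th vertex is 1.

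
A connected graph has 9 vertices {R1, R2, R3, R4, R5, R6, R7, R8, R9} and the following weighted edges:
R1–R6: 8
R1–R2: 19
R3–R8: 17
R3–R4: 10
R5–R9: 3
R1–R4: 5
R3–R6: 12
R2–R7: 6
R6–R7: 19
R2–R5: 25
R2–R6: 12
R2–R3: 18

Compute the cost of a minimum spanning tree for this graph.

Kruskal: consider edges lightest-first.
R5–R9 (3): add — endpoints in different components.
R1–R4 (5): add — endpoints in different components.
R2–R7 (6): add — endpoints in different components.
R1–R6 (8): add — endpoints in different components.
R3–R4 (10): add — endpoints in different components.
R2–R6 (12): add — endpoints in different components.
R3–R6 (12): skip — R3 and R6 already connected.
R3–R8 (17): add — endpoints in different components.
R2–R3 (18): skip — R3 and R2 already connected.
R1–R2 (19): skip — R1 and R2 already connected.
R6–R7 (19): skip — R7 and R6 already connected.
R2–R5 (25): add — endpoints in different components.
MST edges: R5–R9, R1–R4, R2–R7, R1–R6, R3–R4, R2–R6, R3–R8, R2–R5; total weight 3+5+6+8+10+12+17+25 = 86.

86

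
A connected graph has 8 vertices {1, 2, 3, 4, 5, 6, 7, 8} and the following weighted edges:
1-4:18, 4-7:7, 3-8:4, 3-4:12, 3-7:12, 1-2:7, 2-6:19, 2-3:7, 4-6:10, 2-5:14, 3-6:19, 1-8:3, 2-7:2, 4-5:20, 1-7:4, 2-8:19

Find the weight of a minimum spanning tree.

44

Prim, starting at 6.
Step 1: cheapest edge leaving the tree is 4-6 (10); add 4.
Step 2: cheapest edge leaving the tree is 4-7 (7); add 7.
Step 3: cheapest edge leaving the tree is 2-7 (2); add 2.
Step 4: cheapest edge leaving the tree is 1-7 (4); add 1.
Step 5: cheapest edge leaving the tree is 1-8 (3); add 8.
Step 6: cheapest edge leaving the tree is 3-8 (4); add 3.
Step 7: cheapest edge leaving the tree is 2-5 (14); add 5.
MST edges: 4-6, 4-7, 2-7, 1-7, 1-8, 3-8, 2-5; total weight 10+7+2+4+3+4+14 = 44.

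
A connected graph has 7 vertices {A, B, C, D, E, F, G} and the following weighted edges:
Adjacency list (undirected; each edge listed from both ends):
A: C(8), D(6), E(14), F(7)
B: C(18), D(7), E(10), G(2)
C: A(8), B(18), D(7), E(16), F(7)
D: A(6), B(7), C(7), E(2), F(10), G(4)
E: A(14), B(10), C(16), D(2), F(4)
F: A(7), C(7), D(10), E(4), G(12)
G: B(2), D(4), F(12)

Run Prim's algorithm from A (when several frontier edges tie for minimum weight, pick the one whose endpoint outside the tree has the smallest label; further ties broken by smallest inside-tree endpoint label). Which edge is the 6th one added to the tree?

Grow the tree from A using Prim:
Step 1: cheapest edge leaving the tree is A-D (6); add D.
Step 2: cheapest edge leaving the tree is D-E (2); add E.
Step 3: cheapest edge leaving the tree is E-F (4); add F.
Step 4: cheapest edge leaving the tree is D-G (4); add G.
Step 5: cheapest edge leaving the tree is B-G (2); add B.
Step 6: cheapest edge leaving the tree is C-D (7); add C.
The 6th edge added is C-D.

C-D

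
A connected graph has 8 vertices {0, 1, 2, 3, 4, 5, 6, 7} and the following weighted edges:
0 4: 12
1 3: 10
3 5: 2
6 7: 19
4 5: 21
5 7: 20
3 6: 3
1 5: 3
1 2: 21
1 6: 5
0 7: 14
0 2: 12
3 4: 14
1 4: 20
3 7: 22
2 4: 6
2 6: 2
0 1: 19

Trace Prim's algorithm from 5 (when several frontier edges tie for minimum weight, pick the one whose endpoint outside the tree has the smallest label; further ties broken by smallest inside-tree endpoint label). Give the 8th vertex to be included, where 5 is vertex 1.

Grow the tree from 5 using Prim:
Step 1: cheapest edge leaving the tree is 3 5 (2); add 3.
Step 2: cheapest edge leaving the tree is 1 5 (3); add 1.
Step 3: cheapest edge leaving the tree is 3 6 (3); add 6.
Step 4: cheapest edge leaving the tree is 2 6 (2); add 2.
Step 5: cheapest edge leaving the tree is 2 4 (6); add 4.
Step 6: cheapest edge leaving the tree is 0 2 (12); add 0.
Step 7: cheapest edge leaving the tree is 0 7 (14); add 7.
Vertex order: 5, 3, 1, 6, 2, 4, 0, 7. The 8th vertex is 7.

7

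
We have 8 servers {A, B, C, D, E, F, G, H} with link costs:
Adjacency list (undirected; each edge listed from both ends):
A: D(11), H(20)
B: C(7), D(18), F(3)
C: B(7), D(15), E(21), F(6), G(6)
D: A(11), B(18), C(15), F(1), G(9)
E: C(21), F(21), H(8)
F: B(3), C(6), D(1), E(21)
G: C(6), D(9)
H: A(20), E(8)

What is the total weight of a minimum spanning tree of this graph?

Kruskal: consider edges lightest-first.
D F (1): add — endpoints in different components.
B F (3): add — endpoints in different components.
C F (6): add — endpoints in different components.
C G (6): add — endpoints in different components.
B C (7): skip — B and C already connected.
E H (8): add — endpoints in different components.
D G (9): skip — D and G already connected.
A D (11): add — endpoints in different components.
C D (15): skip — C and D already connected.
B D (18): skip — B and D already connected.
A H (20): add — endpoints in different components.
MST edges: D F, B F, C F, C G, E H, A D, A H; total weight 1+3+6+6+8+11+20 = 55.

55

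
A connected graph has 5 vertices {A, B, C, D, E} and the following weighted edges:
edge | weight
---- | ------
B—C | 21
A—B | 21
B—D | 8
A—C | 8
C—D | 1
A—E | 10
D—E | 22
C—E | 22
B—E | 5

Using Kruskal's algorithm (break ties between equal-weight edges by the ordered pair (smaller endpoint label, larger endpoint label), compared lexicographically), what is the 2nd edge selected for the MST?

Kruskal's algorithm — process edges by increasing weight (ties by edge label):
C—D (1): add. Components now {A} {B} {C,D} {E}
B—E (5): add. Components now {A} {B,E} {C,D}
A—C (8): add. Components now {A,C,D} {B,E}
B—D (8): add. Components now {A,B,C,D,E}
The 2nd edge added is B—E.

B-E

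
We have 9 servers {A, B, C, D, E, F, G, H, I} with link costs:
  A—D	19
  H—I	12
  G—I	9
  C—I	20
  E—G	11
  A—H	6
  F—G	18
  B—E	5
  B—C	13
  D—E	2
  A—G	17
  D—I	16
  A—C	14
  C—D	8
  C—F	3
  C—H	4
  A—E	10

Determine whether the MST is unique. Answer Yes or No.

Yes

Kruskal: consider edges lightest-first.
D—E (2): add — endpoints in different components.
C—F (3): add — endpoints in different components.
C—H (4): add — endpoints in different components.
B—E (5): add — endpoints in different components.
A—H (6): add — endpoints in different components.
C—D (8): add — endpoints in different components.
G—I (9): add — endpoints in different components.
A—E (10): skip — A and E already connected.
E—G (11): add — endpoints in different components.
Every non-tree edge has weight strictly greater than the heaviest edge on the tree path between its endpoints, so the MST is unique.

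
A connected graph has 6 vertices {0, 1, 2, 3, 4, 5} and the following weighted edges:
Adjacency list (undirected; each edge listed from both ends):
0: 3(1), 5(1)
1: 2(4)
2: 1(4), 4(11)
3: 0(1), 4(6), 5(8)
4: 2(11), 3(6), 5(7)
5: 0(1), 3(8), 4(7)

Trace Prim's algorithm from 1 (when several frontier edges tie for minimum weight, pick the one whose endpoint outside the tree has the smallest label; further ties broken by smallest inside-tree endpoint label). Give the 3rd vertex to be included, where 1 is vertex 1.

Grow the tree from 1 using Prim:
Step 1: frontier [1—2 4] → take 1—2 (4); add 2.
Step 2: frontier [2—4 11] → take 2—4 (11); add 4.
Step 3: frontier [3—4 6, 4—5 7] → take 3—4 (6); add 3.
Step 4: frontier [0—3 1, 3—5 8, 4—5 7] → take 0—3 (1); add 0.
Step 5: frontier [0—5 1, 3—5 8, 4—5 7] → take 0—5 (1); add 5.
Vertex order: 1, 2, 4, 3, 0, 5. The 3rd vertex is 4.

4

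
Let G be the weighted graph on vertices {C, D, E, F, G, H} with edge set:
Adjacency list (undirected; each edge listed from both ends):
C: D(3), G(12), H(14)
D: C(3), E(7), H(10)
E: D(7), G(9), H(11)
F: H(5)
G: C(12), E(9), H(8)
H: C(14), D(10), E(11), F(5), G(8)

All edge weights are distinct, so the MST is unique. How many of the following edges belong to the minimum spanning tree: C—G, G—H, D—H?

1

Kruskal: consider edges lightest-first.
C—D (3): add. Components now {C,D} {E} {F} {G} {H}
F—H (5): add. Components now {C,D} {E} {F,H} {G}
D—E (7): add. Components now {C,D,E} {F,H} {G}
G—H (8): add. Components now {C,D,E} {F,G,H}
E—G (9): add. Components now {C,D,E,F,G,H}
MST edge set: {C—D, F—H, D—E, G—H, E—G}.
Of the listed edges, {G—H} are in the MST → 1.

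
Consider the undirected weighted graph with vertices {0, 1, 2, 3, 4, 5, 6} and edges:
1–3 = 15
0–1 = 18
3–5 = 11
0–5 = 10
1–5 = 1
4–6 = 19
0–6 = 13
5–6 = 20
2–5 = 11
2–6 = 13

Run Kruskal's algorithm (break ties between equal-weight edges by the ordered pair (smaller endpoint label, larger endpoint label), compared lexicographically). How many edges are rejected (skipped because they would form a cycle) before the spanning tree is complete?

3

Kruskal's algorithm — process edges by increasing weight (ties by edge label):
1–5 (1): add. Components now {0} {1,5} {2} {3} {4} {6}
0–5 (10): add. Components now {0,1,5} {2} {3} {4} {6}
2–5 (11): add. Components now {0,1,2,5} {3} {4} {6}
3–5 (11): add. Components now {0,1,2,3,5} {4} {6}
0–6 (13): add. Components now {0,1,2,3,5,6} {4}
2–6 (13): skip — 2 and 6 already connected.
1–3 (15): skip — 1 and 3 already connected.
0–1 (18): skip — 0 and 1 already connected.
4–6 (19): add. Components now {0,1,2,3,4,5,6}
Edges rejected before the tree was complete: 3.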